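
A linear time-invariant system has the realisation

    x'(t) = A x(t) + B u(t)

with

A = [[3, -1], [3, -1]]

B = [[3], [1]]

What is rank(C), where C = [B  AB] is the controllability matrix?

AB = [[8], [8]]
Controllability matrix C = [B  AB] = [[3, 8], [1, 8]]
det(C) = 3·8 - 8·1 = 24 - 8 = 16 ≠ 0, so rank(C) = 2.
rank(C) = 2 = n, so the pair (A, B) is completely controllable.

2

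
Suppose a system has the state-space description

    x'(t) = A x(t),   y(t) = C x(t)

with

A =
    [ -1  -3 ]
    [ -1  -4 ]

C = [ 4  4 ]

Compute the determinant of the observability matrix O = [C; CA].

CA = [[-8, -28]]
Observability matrix O = [C; CA] = [[4, 4], [-8, -28]]
det(O) = 4·(-28) - 4·(-8) = -112 - (-32) = -80
Since det(O) ≠ 0, rank(O) = 2 and the system is completely observable.

-80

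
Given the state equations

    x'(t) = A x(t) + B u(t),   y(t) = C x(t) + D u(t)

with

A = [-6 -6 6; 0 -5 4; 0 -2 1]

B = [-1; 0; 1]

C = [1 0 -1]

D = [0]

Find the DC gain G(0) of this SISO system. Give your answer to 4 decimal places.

-1.5000

G(0) = C(-A)^{-1}B + D = -C A^{-1} B + D.
det A = -18, so A^{-1} = (1/-18)·adj(A) = [[-1/6, 1/3, -1/3], [0, 1/3, -4/3], [0, 2/3, -5/3]]
A^{-1} B = [-1/6, -4/3, -5/3]^T
C A^{-1} B = 3/2
G(0) = D - C A^{-1} B = 0 - (3/2) = -3/2 ≈ -1.5000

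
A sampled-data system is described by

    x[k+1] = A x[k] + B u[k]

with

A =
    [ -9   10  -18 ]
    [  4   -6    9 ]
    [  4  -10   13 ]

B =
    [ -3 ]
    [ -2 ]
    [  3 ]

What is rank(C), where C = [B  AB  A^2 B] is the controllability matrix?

2

AB = [[-47], [27], [47]]
A^2B = [[-153], [73], [153]]
Controllability matrix C = [B  AB  A^2B] = [[-3, -47, -153], [-2, 27, 73], [3, 47, 153]]
The rows r1, r2, r3 of C are linearly dependent: r1 + r3 = 0 (check each entry), so rank(C) ≤ 2.
The 2×2 minor from rows 1, 2, columns 1, 2 is (-3)·27 - (-47)·(-2) = -81 - 94 = -175 ≠ 0, so rank(C) = 2.
rank(C) = 2 < n = 3, so the pair (A, B) is not completely controllable.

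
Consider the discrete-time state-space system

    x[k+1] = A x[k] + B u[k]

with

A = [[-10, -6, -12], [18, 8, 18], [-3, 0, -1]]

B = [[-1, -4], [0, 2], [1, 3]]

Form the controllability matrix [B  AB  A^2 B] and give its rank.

AB = [[-2, -8], [0, -2], [2, 9]]
A^2B = [[-4, -16], [0, 2], [4, 15]]
Controllability matrix C = [B  AB  A^2B] = [[-1, -4, -2, -8, -4, -16], [0, 2, 0, -2, 0, 2], [1, 3, 2, 9, 4, 15]]
The rows r1, r2, r3 of C are linearly dependent: 2·r1 + r2 + 2·r3 = 0 (check each entry), so rank(C) ≤ 2.
The 2×2 minor from rows 1, 2, columns 1, 2 is (-1)·2 - (-4)·0 = -2 - 0 = -2 ≠ 0, so rank(C) = 2.
rank(C) = 2 < n = 3, so the pair (A, B) is not completely controllable.

2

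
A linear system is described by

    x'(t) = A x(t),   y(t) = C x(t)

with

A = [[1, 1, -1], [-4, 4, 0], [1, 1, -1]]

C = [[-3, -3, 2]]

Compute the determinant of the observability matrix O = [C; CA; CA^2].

-392

CA = [[11, -13, 1]]
CA^2 = [[64, -40, -12]]
Observability matrix O = [C; CA; CA^2] = [[-3, -3, 2], [11, -13, 1], [64, -40, -12]]
Expanding along the first row, det(O) = (-3)·((-13)·(-12) - 1·(-40)) - (-3)·(11·(-12) - 1·64) + 2·(11·(-40) - (-13)·64) = (-3)·196 - (-3)·(-196) + 2·392 = -392
Since det(O) ≠ 0, rank(O) = 3 and the system is completely observable.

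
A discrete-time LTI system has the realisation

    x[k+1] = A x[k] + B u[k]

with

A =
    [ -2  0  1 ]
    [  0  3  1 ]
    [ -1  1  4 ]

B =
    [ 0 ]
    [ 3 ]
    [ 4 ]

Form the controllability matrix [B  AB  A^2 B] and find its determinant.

AB = [[4], [13], [19]]
A^2B = [[11], [58], [85]]
Controllability matrix C = [B  AB  A^2B] = [[0, 4, 11], [3, 13, 58], [4, 19, 85]]
Expanding along the first row, det(C) = 0·(13·85 - 58·19) - 4·(3·85 - 58·4) + 11·(3·19 - 13·4) = 0·3 - 4·23 + 11·5 = -37
Since det(C) ≠ 0, rank(C) = 3 and the system is completely controllable.

-37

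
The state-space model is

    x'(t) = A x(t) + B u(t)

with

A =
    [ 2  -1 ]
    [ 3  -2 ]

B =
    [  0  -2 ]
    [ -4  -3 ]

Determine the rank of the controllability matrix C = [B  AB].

AB = [[4, -1], [8, 0]]
Controllability matrix C = [B  AB] = [[0, -2, 4, -1], [-4, -3, 8, 0]]
Take the 2×2 submatrix of C formed by columns 1, 2: [[0, -2], [-4, -3]]. Its determinant is 0·(-3) - (-2)·(-4) = 0 - 8 = -8 ≠ 0.
So rank(C) ≥ 2; since C has 2 rows, rank(C) = 2.
rank(C) = 2 = n, so the pair (A, B) is completely controllable.

2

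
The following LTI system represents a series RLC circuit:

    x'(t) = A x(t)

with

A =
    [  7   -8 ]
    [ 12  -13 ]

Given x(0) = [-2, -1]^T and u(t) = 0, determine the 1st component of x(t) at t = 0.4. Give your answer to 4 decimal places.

det(sI - A) = s^2 - (tr A)s + det A, with tr A = 7 + (-13) = -6 and det A = 7·(-13) - (-8)·12 = -91 - (-96) = 5.
So p(s) = det(sI - A) = s^2 + 6s + 5.
Factor s^2 + 6s + 5: two numbers with sum -6 and product 5 are -1 and -5, so s^2 + 6s + 5 = (s + 1)(s + 5).
Hence p(s) = (s + 1) (s + 5), with roots -5, -1.
The eigenvalues -5, -1 are distinct and real, so A is diagonalisable and x(t) = e^{At} x(0) = V diag(e^{λ_i t}) V^{-1} x(0), where the columns of V are the eigenvectors.
λ = -5: A - (-5)I = [[12, -8], [12, -8]]. Row 1 gives 12·v1 + (-8)·v2 = 0, so take v_1 = [2, 3]^T.
λ = -1: A - (-1)I = [[8, -8], [12, -12]]. Row 1 gives 8·v1 + (-8)·v2 = 0, so take v_2 = [-1, -1]^T.
V = [v_1 v_2] = [[2, -1], [3, -1]] has det V = 1, so V^{-1} = adj(V)/det V = [[-1, 1], [-3, 2]].
Modal coordinates z(0) = V^{-1} x(0): (-1)·(-2) + 1·(-1) = 1; (-3)·(-2) + 2·(-1) = 4; so z(0) = [1, 4]^T.
x_1(t) = Σ_i (v_i)_1 · z_i(0) · e^{λ_i t} (row 1 of V times the modal terms).
x_1(0.4) = 2·1·e^{-5·0.4} + (-1)·4·e^{-1·0.4} = 2·0.135335 + (-4)·0.670320 = -2.4106.

-2.4106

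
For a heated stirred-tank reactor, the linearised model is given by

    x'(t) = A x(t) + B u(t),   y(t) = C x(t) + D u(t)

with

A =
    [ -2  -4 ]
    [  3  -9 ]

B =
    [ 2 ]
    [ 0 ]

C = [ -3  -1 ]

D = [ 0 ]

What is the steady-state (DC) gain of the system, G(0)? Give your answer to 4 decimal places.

G(0) = C(-A)^{-1}B + D = -C A^{-1} B + D.
det A = 30, so A^{-1} = (1/30)·adj(A) = [[-3/10, 2/15], [-1/10, -1/15]]
A^{-1} B = [-3/5, -1/5]^T
C A^{-1} B = 2
G(0) = D - C A^{-1} B = 0 - (2) = -2

-2.0000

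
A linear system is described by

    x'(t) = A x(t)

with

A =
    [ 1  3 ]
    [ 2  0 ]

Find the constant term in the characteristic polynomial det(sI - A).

For a 2×2 matrix, det(sI - A) = s^2 - (tr A)s + det A.
tr A = 1, det A = -6.
So p(s) = s^2 - s - 6.
The constant term is -6.

-6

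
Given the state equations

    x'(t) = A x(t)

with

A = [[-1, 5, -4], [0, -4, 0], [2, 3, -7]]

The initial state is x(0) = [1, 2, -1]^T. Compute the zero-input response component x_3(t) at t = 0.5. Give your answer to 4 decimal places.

det(sI - A) = s^3 - (tr A)s^2 + (M11 + M22 + M33)s - det A, where Mii is the 2×2 principal minor of A obtained by deleting row i and column i.
tr A = (-1) + (-4) + (-7) = -12; M11 = (-4)·(-7) - 0·3 = 28 - 0 = 28; M22 = (-1)·(-7) - (-4)·2 = 7 - (-8) = 15; M33 = (-1)·(-4) - 5·0 = 4 - 0 = 4; sum of minors = 47.
det A = (-1)·((-4)·(-7) - 0·3) - 5·(0·(-7) - 0·2) + (-4)·(0·3 - (-4)·2) = (-1)·28 - 5·0 + (-4)·8 = -60.
So p(s) = det(sI - A) = s^3 + 12s^2 + 47s + 60.
Rational-root test: any integer root divides 60. Testing small divisors, s = -3 works: p(-3) = -27 + 108 + (-141) + 60 = 0, so (s + 3) is a factor.
Dividing, p(s) = (s + 3)(s^2 + 9s + 20).
Factor s^2 + 9s + 20: two numbers with sum -9 and product 20 are -4 and -5, so s^2 + 9s + 20 = (s + 4)(s + 5).
Hence p(s) = (s + 3) (s + 4) (s + 5), with roots -5, -4, -3.
The eigenvalues -5, -4, -3 are distinct and real, so A is diagonalisable and x(t) = e^{At} x(0) = V diag(e^{λ_i t}) V^{-1} x(0), where the columns of V are the eigenvectors.
λ = -5: A - (-5)I = [[4, 5, -4], [0, 1, 0], [2, 3, -2]]. v must be orthogonal to every row; (row 1) × (row 2) = [4, 0, 4], so take v_1 = [-1, 0, -1]^T.
λ = -4: A - (-4)I = [[3, 5, -4], [0, 0, 0], [2, 3, -3]]. v must be orthogonal to every row; (row 1) × (row 3) = [-3, 1, -1], so take v_2 = [3, -1, 1]^T.
λ = -3: A - (-3)I = [[2, 5, -4], [0, -1, 0], [2, 3, -4]]. v must be orthogonal to every row; (row 1) × (row 2) = [-4, 0, -2], so take v_3 = [2, 0, 1]^T.
V = [v_1 v_2 v_3] = [[-1, 3, 2], [0, -1, 0], [-1, 1, 1]] has det V = -1, so V^{-1} = adj(V)/det V = [[1, 1, -2], [0, -1, 0], [1, 2, -1]].
Modal coordinates z(0) = V^{-1} x(0): 1·1 + 1·2 + (-2)·(-1) = 5; 0·1 + (-1)·2 + 0·(-1) = -2; 1·1 + 2·2 + (-1)·(-1) = 6; so z(0) = [5, -2, 6]^T.
x_3(t) = Σ_i (v_i)_3 · z_i(0) · e^{λ_i t} (row 3 of V times the modal terms).
x_3(0.5) = (-1)·5·e^{-5·0.5} + 1·(-2)·e^{-4·0.5} + 1·6·e^{-3·0.5} = (-5)·0.082085 + (-2)·0.135335 + 6·0.223130 = 0.6577.

0.6577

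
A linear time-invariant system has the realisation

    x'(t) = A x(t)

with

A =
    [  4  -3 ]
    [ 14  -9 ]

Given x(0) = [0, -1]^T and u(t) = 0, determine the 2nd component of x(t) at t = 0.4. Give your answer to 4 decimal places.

det(sI - A) = s^2 - (tr A)s + det A, with tr A = 4 + (-9) = -5 and det A = 4·(-9) - (-3)·14 = -36 - (-42) = 6.
So p(s) = det(sI - A) = s^2 + 5s + 6.
Factor s^2 + 5s + 6: two numbers with sum -5 and product 6 are -2 and -3, so s^2 + 5s + 6 = (s + 2)(s + 3).
Hence p(s) = (s + 2) (s + 3), with roots -3, -2.
The eigenvalues -3, -2 are distinct and real, so A is diagonalisable and x(t) = e^{At} x(0) = V diag(e^{λ_i t}) V^{-1} x(0), where the columns of V are the eigenvectors.
λ = -3: A - (-3)I = [[7, -3], [14, -6]]. Row 1 gives 7·v1 + (-3)·v2 = 0, so take v_1 = [3, 7]^T.
λ = -2: A - (-2)I = [[6, -3], [14, -7]]. Row 1 gives 6·v1 + (-3)·v2 = 0, so take v_2 = [1, 2]^T.
V = [v_1 v_2] = [[3, 1], [7, 2]] has det V = -1, so V^{-1} = adj(V)/det V = [[-2, 1], [7, -3]].
Modal coordinates z(0) = V^{-1} x(0): (-2)·0 + 1·(-1) = -1; 7·0 + (-3)·(-1) = 3; so z(0) = [-1, 3]^T.
x_2(t) = Σ_i (v_i)_2 · z_i(0) · e^{λ_i t} (row 2 of V times the modal terms).
x_2(0.4) = 7·(-1)·e^{-3·0.4} + 2·3·e^{-2·0.4} = (-7)·0.301194 + 6·0.449329 = 0.5876.

0.5876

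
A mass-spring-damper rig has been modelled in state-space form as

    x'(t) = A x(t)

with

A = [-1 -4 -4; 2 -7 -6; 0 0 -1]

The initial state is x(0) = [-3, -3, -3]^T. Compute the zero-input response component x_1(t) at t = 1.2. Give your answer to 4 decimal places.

0.1416

det(sI - A) = s^3 - (tr A)s^2 + (M11 + M22 + M33)s - det A, where Mii is the 2×2 principal minor of A obtained by deleting row i and column i.
tr A = (-1) + (-7) + (-1) = -9; M11 = (-7)·(-1) - (-6)·0 = 7 - 0 = 7; M22 = (-1)·(-1) - (-4)·0 = 1 - 0 = 1; M33 = (-1)·(-7) - (-4)·2 = 7 - (-8) = 15; sum of minors = 23.
det A = (-1)·((-7)·(-1) - (-6)·0) - (-4)·(2·(-1) - (-6)·0) + (-4)·(2·0 - (-7)·0) = (-1)·7 - (-4)·(-2) + (-4)·0 = -15.
So p(s) = det(sI - A) = s^3 + 9s^2 + 23s + 15.
Rational-root test: any integer root divides 15. Testing small divisors, s = -1 works: p(-1) = -1 + 9 + (-23) + 15 = 0, so (s + 1) is a factor.
Dividing, p(s) = (s + 1)(s^2 + 8s + 15).
Factor s^2 + 8s + 15: two numbers with sum -8 and product 15 are -3 and -5, so s^2 + 8s + 15 = (s + 3)(s + 5).
Hence p(s) = (s + 1) (s + 3) (s + 5), with roots -5, -3, -1.
The eigenvalues -5, -3, -1 are distinct and real, so A is diagonalisable and x(t) = e^{At} x(0) = V diag(e^{λ_i t}) V^{-1} x(0), where the columns of V are the eigenvectors.
λ = -5: A - (-5)I = [[4, -4, -4], [2, -2, -6], [0, 0, 4]]. v must be orthogonal to every row; (row 1) × (row 2) = [16, 16, 0], so take v_1 = [1, 1, 0]^T.
λ = -3: A - (-3)I = [[2, -4, -4], [2, -4, -6], [0, 0, 2]]. v must be orthogonal to every row; (row 1) × (row 2) = [8, 4, 0], so take v_2 = [-2, -1, 0]^T.
λ = -1: A - (-1)I = [[0, -4, -4], [2, -6, -6], [0, 0, 0]]. v must be orthogonal to every row; (row 1) × (row 2) = [0, -8, 8], so take v_3 = [0, -1, 1]^T.
V = [v_1 v_2 v_3] = [[1, -2, 0], [1, -1, -1], [0, 0, 1]] has det V = 1, so V^{-1} = adj(V)/det V = [[-1, 2, 2], [-1, 1, 1], [0, 0, 1]].
Modal coordinates z(0) = V^{-1} x(0): (-1)·(-3) + 2·(-3) + 2·(-3) = -9; (-1)·(-3) + 1·(-3) + 1·(-3) = -3; 0·(-3) + 0·(-3) + 1·(-3) = -3; so z(0) = [-9, -3, -3]^T.
x_1(t) = Σ_i (v_i)_1 · z_i(0) · e^{λ_i t} (row 1 of V times the modal terms).
x_1(1.2) = 1·(-9)·e^{-5·1.2} + (-2)·(-3)·e^{-3·1.2} + 0·(-3)·e^{-1·1.2} = (-9)·0.002479 + 6·0.027324 + 0·0.301194 = 0.1416.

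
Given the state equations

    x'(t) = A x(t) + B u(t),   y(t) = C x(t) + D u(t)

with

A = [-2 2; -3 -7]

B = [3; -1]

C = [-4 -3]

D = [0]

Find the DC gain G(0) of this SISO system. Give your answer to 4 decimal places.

-2.1500

G(0) = C(-A)^{-1}B + D = -C A^{-1} B + D.
det A = 20, so A^{-1} = (1/20)·adj(A) = [[-7/20, -1/10], [3/20, -1/10]]
A^{-1} B = [-19/20, 11/20]^T
C A^{-1} B = 43/20
G(0) = D - C A^{-1} B = 0 - (43/20) = -43/20 ≈ -2.1500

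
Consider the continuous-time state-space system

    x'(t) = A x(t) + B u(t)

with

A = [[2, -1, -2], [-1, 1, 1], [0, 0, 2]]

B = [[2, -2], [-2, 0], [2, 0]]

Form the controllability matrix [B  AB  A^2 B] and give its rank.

3

AB = [[2, -4], [-2, 2], [4, 0]]
A^2B = [[-2, -10], [0, 6], [8, 0]]
Controllability matrix C = [B  AB  A^2B] = [[2, -2, 2, -4, -2, -10], [-2, 0, -2, 2, 0, 6], [2, 0, 4, 0, 8, 0]]
Take the 3×3 submatrix of C formed by columns 1, 2, 3: [[2, -2, 2], [-2, 0, -2], [2, 0, 4]]. Its determinant is 2·(0·4 - (-2)·0) - (-2)·((-2)·4 - (-2)·2) + 2·((-2)·0 - 0·2) = 2·0 - (-2)·(-4) + 2·0 = -8 ≠ 0.
So rank(C) ≥ 3; since C has 3 rows, rank(C) = 3.
rank(C) = 3 = n, so the pair (A, B) is completely controllable.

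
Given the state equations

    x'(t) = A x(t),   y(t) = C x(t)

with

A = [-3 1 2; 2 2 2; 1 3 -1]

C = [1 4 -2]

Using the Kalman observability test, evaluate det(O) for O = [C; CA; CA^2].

CA = [[3, 3, 12]]
CA^2 = [[9, 45, 0]]
Observability matrix O = [C; CA; CA^2] = [[1, 4, -2], [3, 3, 12], [9, 45, 0]]
Expanding along the first row, det(O) = 1·(3·0 - 12·45) - 4·(3·0 - 12·9) + (-2)·(3·45 - 3·9) = 1·(-540) - 4·(-108) + (-2)·108 = -324
Since det(O) ≠ 0, rank(O) = 3 and the system is completely observable.

-324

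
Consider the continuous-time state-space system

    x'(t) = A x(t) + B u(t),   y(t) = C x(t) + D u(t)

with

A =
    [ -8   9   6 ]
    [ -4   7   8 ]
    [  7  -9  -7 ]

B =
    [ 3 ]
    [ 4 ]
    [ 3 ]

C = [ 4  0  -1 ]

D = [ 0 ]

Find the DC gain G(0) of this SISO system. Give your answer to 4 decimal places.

91.5000

G(0) = C(-A)^{-1}B + D = -C A^{-1} B + D.
det A = -10, so A^{-1} = (1/-10)·adj(A) = [[-23/10, -9/10, -3], [-14/5, -7/5, -4], [13/10, 9/10, 2]]
A^{-1} B = [-39/2, -26, 27/2]^T
C A^{-1} B = -183/2
G(0) = D - C A^{-1} B = 0 - (-183/2) = 183/2 ≈ 91.5000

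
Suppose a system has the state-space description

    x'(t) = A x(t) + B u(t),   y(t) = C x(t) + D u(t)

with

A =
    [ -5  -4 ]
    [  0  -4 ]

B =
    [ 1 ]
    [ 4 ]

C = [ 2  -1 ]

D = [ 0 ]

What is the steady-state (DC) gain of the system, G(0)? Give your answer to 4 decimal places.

G(0) = C(-A)^{-1}B + D = -C A^{-1} B + D.
det A = 20, so A^{-1} = (1/20)·adj(A) = [[-1/5, 1/5], [0, -1/4]]
A^{-1} B = [3/5, -1]^T
C A^{-1} B = 11/5
G(0) = D - C A^{-1} B = 0 - (11/5) = -11/5 ≈ -2.2000

-2.2000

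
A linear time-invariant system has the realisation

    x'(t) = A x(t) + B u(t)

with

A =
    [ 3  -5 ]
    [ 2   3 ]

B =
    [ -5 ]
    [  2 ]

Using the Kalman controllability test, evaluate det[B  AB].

AB = [[-25], [-4]]
Controllability matrix C = [B  AB] = [[-5, -25], [2, -4]]
det(C) = (-5)·(-4) - (-25)·2 = 20 - (-50) = 70
Since det(C) ≠ 0, rank(C) = 2 and the system is completely controllable.

70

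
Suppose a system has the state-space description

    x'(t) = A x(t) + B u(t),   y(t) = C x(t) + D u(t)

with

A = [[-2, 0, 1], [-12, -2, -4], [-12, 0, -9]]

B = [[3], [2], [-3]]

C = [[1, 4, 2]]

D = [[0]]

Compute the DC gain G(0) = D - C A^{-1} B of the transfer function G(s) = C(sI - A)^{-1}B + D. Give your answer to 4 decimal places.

-6.0000

G(0) = C(-A)^{-1}B + D = -C A^{-1} B + D.
det A = -60, so A^{-1} = (1/-60)·adj(A) = [[-3/10, 0, -1/30], [1, -1/2, 1/3], [2/5, 0, -1/15]]
A^{-1} B = [-4/5, 1, 7/5]^T
C A^{-1} B = 6
G(0) = D - C A^{-1} B = 0 - (6) = -6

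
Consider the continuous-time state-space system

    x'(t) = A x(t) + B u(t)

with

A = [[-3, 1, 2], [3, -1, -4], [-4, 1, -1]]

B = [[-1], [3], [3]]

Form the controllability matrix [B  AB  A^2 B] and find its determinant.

AB = [[12], [-18], [4]]
A^2B = [[-46], [38], [-70]]
Controllability matrix C = [B  AB  A^2B] = [[-1, 12, -46], [3, -18, 38], [3, 4, -70]]
Expanding along the first row, det(C) = (-1)·((-18)·(-70) - 38·4) - 12·(3·(-70) - 38·3) + (-46)·(3·4 - (-18)·3) = (-1)·1108 - 12·(-324) + (-46)·66 = -256
Since det(C) ≠ 0, rank(C) = 3 and the system is completely controllable.

-256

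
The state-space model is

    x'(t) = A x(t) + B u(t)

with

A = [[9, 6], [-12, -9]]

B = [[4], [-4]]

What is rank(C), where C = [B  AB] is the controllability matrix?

AB = [[12], [-12]]
Controllability matrix C = [B  AB] = [[4, 12], [-4, -12]]
Every column of C is a scalar multiple of column 1 = [4, -4] (multipliers 1, 3), so the columns span a one-dimensional space.
C ≠ 0, hence rank(C) = 1.
rank(C) = 1 < n = 2, so the pair (A, B) is not completely controllable.

1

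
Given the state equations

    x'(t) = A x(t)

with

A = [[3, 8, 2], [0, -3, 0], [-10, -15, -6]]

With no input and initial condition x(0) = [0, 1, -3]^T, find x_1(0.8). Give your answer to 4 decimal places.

0.0861

det(sI - A) = s^3 - (tr A)s^2 + (M11 + M22 + M33)s - det A, where Mii is the 2×2 principal minor of A obtained by deleting row i and column i.
tr A = 3 + (-3) + (-6) = -6; M11 = (-3)·(-6) - 0·(-15) = 18 - 0 = 18; M22 = 3·(-6) - 2·(-10) = -18 - (-20) = 2; M33 = 3·(-3) - 8·0 = -9 - 0 = -9; sum of minors = 11.
det A = 3·((-3)·(-6) - 0·(-15)) - 8·(0·(-6) - 0·(-10)) + 2·(0·(-15) - (-3)·(-10)) = 3·18 - 8·0 + 2·(-30) = -6.
So p(s) = det(sI - A) = s^3 + 6s^2 + 11s + 6.
Rational-root test: any integer root divides 6. Testing small divisors, s = -1 works: p(-1) = -1 + 6 + (-11) + 6 = 0, so (s + 1) is a factor.
Dividing, p(s) = (s + 1)(s^2 + 5s + 6).
Factor s^2 + 5s + 6: two numbers with sum -5 and product 6 are -2 and -3, so s^2 + 5s + 6 = (s + 2)(s + 3).
Hence p(s) = (s + 1) (s + 2) (s + 3), with roots -3, -2, -1.
The eigenvalues -3, -2, -1 are distinct and real, so A is diagonalisable and x(t) = e^{At} x(0) = V diag(e^{λ_i t}) V^{-1} x(0), where the columns of V are the eigenvectors.
λ = -3: A - (-3)I = [[6, 8, 2], [0, 0, 0], [-10, -15, -3]]. v must be orthogonal to every row; (row 1) × (row 3) = [6, -2, -10], so take v_1 = [3, -1, -5]^T.
λ = -2: A - (-2)I = [[5, 8, 2], [0, -1, 0], [-10, -15, -4]]. v must be orthogonal to every row; (row 1) × (row 2) = [2, 0, -5], so take v_2 = [-2, 0, 5]^T.
λ = -1: A - (-1)I = [[4, 8, 2], [0, -2, 0], [-10, -15, -5]]. v must be orthogonal to every row; (row 1) × (row 2) = [4, 0, -8], so take v_3 = [1, 0, -2]^T.
V = [v_1 v_2 v_3] = [[3, -2, 1], [-1, 0, 0], [-5, 5, -2]] has det V = -1, so V^{-1} = adj(V)/det V = [[0, -1, 0], [2, 1, 1], [5, 5, 2]].
Modal coordinates z(0) = V^{-1} x(0): 0·0 + (-1)·1 + 0·(-3) = -1; 2·0 + 1·1 + 1·(-3) = -2; 5·0 + 5·1 + 2·(-3) = -1; so z(0) = [-1, -2, -1]^T.
x_1(t) = Σ_i (v_i)_1 · z_i(0) · e^{λ_i t} (row 1 of V times the modal terms).
x_1(0.8) = 3·(-1)·e^{-3·0.8} + (-2)·(-2)·e^{-2·0.8} + 1·(-1)·e^{-1·0.8} = (-3)·0.090718 + 4·0.201897 + (-1)·0.449329 = 0.0861.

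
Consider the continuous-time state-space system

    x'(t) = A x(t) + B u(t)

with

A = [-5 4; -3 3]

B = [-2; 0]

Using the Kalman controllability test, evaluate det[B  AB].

AB = [[10], [6]]
Controllability matrix C = [B  AB] = [[-2, 10], [0, 6]]
det(C) = (-2)·6 - 10·0 = -12 - 0 = -12
Since det(C) ≠ 0, rank(C) = 2 and the system is completely controllable.

-12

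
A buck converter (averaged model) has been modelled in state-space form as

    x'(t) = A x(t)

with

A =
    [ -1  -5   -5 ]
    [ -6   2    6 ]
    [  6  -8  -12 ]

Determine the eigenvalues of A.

det(sI - A) = s^3 - (tr A)s^2 + (M11 + M22 + M33)s - det A, where Mii is the 2×2 principal minor of A obtained by deleting row i and column i.
tr A = (-1) + 2 + (-12) = -11; M11 = 2·(-12) - 6·(-8) = -24 - (-48) = 24; M22 = (-1)·(-12) - (-5)·6 = 12 - (-30) = 42; M33 = (-1)·2 - (-5)·(-6) = -2 - 30 = -32; sum of minors = 34.
det A = (-1)·(2·(-12) - 6·(-8)) - (-5)·((-6)·(-12) - 6·6) + (-5)·((-6)·(-8) - 2·6) = (-1)·24 - (-5)·36 + (-5)·36 = -24.
So p(s) = det(sI - A) = s^3 + 11s^2 + 34s + 24.
Rational-root test: any integer root divides 24. Testing small divisors, s = -1 works: p(-1) = -1 + 11 + (-34) + 24 = 0, so (s + 1) is a factor.
Dividing, p(s) = (s + 1)(s^2 + 10s + 24).
Factor s^2 + 10s + 24: two numbers with sum -10 and product 24 are -4 and -6, so s^2 + 10s + 24 = (s + 4)(s + 6).
Hence p(s) = (s + 1) (s + 4) (s + 6), with roots -6, -4, -1.
All eigenvalues have negative real part, so the system is asymptotically stable.

-6, -4, -1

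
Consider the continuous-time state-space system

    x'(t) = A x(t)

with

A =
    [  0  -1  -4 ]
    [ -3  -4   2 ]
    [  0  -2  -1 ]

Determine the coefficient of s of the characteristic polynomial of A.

Expand det(sI - A) for the 3×3 matrix.
p(s) = s^3 + 5s^2 + 5s + 21.
(Check: constant term = det(-A) = (-1)^3 det A = 21; coefficient of s^2 = -tr A = 5.)
The coefficient of s is 5.

5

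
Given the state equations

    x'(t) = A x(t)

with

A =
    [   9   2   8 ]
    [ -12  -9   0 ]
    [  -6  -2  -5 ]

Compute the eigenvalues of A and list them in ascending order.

det(sI - A) = s^3 - (tr A)s^2 + (M11 + M22 + M33)s - det A, where Mii is the 2×2 principal minor of A obtained by deleting row i and column i.
tr A = 9 + (-9) + (-5) = -5; M11 = (-9)·(-5) - 0·(-2) = 45 - 0 = 45; M22 = 9·(-5) - 8·(-6) = -45 - (-48) = 3; M33 = 9·(-9) - 2·(-12) = -81 - (-24) = -57; sum of minors = -9.
det A = 9·((-9)·(-5) - 0·(-2)) - 2·((-12)·(-5) - 0·(-6)) + 8·((-12)·(-2) - (-9)·(-6)) = 9·45 - 2·60 + 8·(-30) = 45.
So p(s) = det(sI - A) = s^3 + 5s^2 - 9s - 45.
Rational-root test: any integer root divides -45. Testing small divisors, s = -3 works: p(-3) = -27 + 45 + 27 + (-45) = 0, so (s + 3) is a factor.
Dividing, p(s) = (s + 3)(s^2 + 2s - 15).
Factor s^2 + 2s - 15: two numbers with sum -2 and product -15 are 3 and -5, so s^2 + 2s - 15 = (s - 3)(s + 5).
Hence p(s) = (s - 3) (s + 3) (s + 5), with roots -5, -3, 3.
At least one eigenvalue has non-negative real part, so the system is not asymptotically stable.

-5, -3, 3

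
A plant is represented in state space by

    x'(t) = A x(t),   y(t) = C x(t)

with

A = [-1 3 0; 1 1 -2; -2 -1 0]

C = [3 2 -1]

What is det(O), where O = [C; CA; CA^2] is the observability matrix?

-531

CA = [[1, 12, -4]]
CA^2 = [[19, 19, -24]]
Observability matrix O = [C; CA; CA^2] = [[3, 2, -1], [1, 12, -4], [19, 19, -24]]
Expanding along the first row, det(O) = 3·(12·(-24) - (-4)·19) - 2·(1·(-24) - (-4)·19) + (-1)·(1·19 - 12·19) = 3·(-212) - 2·52 + (-1)·(-209) = -531
Since det(O) ≠ 0, rank(O) = 3 and the system is completely observable.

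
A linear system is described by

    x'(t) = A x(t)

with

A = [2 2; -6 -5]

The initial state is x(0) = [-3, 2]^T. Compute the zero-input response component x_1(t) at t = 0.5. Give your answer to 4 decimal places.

-3.0128

det(sI - A) = s^2 - (tr A)s + det A, with tr A = 2 + (-5) = -3 and det A = 2·(-5) - 2·(-6) = -10 - (-12) = 2.
So p(s) = det(sI - A) = s^2 + 3s + 2.
Factor s^2 + 3s + 2: two numbers with sum -3 and product 2 are -1 and -2, so s^2 + 3s + 2 = (s + 1)(s + 2).
Hence p(s) = (s + 1) (s + 2), with roots -2, -1.
The eigenvalues -2, -1 are distinct and real, so A is diagonalisable and x(t) = e^{At} x(0) = V diag(e^{λ_i t}) V^{-1} x(0), where the columns of V are the eigenvectors.
λ = -2: A - (-2)I = [[4, 2], [-6, -3]]. Row 1 gives 4·v1 + 2·v2 = 0, so take v_1 = [-1, 2]^T.
λ = -1: A - (-1)I = [[3, 2], [-6, -4]]. Row 1 gives 3·v1 + 2·v2 = 0, so take v_2 = [-2, 3]^T.
V = [v_1 v_2] = [[-1, -2], [2, 3]] has det V = 1, so V^{-1} = adj(V)/det V = [[3, 2], [-2, -1]].
Modal coordinates z(0) = V^{-1} x(0): 3·(-3) + 2·2 = -5; (-2)·(-3) + (-1)·2 = 4; so z(0) = [-5, 4]^T.
x_1(t) = Σ_i (v_i)_1 · z_i(0) · e^{λ_i t} (row 1 of V times the modal terms).
x_1(0.5) = (-1)·(-5)·e^{-2·0.5} + (-2)·4·e^{-1·0.5} = 5·0.36787944 + (-8)·0.60653066 = -3.0128.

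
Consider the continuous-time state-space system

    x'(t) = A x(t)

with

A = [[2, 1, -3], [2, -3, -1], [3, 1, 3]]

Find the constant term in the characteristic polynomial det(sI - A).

Expand det(sI - A) for the 3×3 matrix.
p(s) = s^3 - 2s^2 - s + 58.
(Check: constant term = det(-A) = (-1)^3 det A = 58; coefficient of s^2 = -tr A = -2.)
The constant term is 58.

58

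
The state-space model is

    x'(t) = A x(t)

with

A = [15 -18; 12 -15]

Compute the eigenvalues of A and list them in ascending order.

-3, 3

det(sI - A) = s^2 - (tr A)s + det A, with tr A = 15 + (-15) = 0 and det A = 15·(-15) - (-18)·12 = -225 - (-216) = -9.
So p(s) = det(sI - A) = s^2 - 9.
Factor s^2 - 9: two numbers with sum 0 and product -9 are 3 and -3, so s^2 - 9 = (s - 3)(s + 3).
Hence p(s) = (s - 3) (s + 3), with roots -3, 3.
At least one eigenvalue has non-negative real part, so the system is not asymptotically stable.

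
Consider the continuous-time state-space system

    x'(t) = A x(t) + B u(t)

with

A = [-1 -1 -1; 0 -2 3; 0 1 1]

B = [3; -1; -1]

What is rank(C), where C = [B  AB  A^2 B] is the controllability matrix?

AB = [[-1], [-1], [-2]]
A^2B = [[4], [-4], [-3]]
Controllability matrix C = [B  AB  A^2B] = [[3, -1, 4], [-1, -1, -4], [-1, -2, -3]]
det(C) = 3·((-1)·(-3) - (-4)·(-2)) - (-1)·((-1)·(-3) - (-4)·(-1)) + 4·((-1)·(-2) - (-1)·(-1)) = 3·(-5) - (-1)·(-1) + 4·1 = -12 ≠ 0, so rank(C) = 3.
rank(C) = 3 = n, so the pair (A, B) is completely controllable.

3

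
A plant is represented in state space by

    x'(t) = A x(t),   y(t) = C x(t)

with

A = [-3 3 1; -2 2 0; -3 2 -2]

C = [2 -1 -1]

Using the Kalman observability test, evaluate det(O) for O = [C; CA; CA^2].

CA = [[-1, 2, 4]]
CA^2 = [[-13, 9, -9]]
Observability matrix O = [C; CA; CA^2] = [[2, -1, -1], [-1, 2, 4], [-13, 9, -9]]
Expanding along the first row, det(O) = 2·(2·(-9) - 4·9) - (-1)·((-1)·(-9) - 4·(-13)) + (-1)·((-1)·9 - 2·(-13)) = 2·(-54) - (-1)·61 + (-1)·17 = -64
Since det(O) ≠ 0, rank(O) = 3 and the system is completely observable.

-64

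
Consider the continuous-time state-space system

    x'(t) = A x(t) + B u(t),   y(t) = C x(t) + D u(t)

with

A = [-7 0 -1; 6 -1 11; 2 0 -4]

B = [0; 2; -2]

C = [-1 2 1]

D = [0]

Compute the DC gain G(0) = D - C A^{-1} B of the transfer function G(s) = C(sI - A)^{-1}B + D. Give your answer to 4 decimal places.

G(0) = C(-A)^{-1}B + D = -C A^{-1} B + D.
det A = -30, so A^{-1} = (1/-30)·adj(A) = [[-2/15, 0, 1/30], [-23/15, -1, -71/30], [-1/15, 0, -7/30]]
A^{-1} B = [-1/15, 41/15, 7/15]^T
C A^{-1} B = 6
G(0) = D - C A^{-1} B = 0 - (6) = -6

-6.0000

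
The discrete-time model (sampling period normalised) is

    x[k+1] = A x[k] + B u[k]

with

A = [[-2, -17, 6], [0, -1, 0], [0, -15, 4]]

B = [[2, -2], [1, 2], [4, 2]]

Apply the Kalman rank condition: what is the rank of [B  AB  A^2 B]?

2

AB = [[3, -18], [-1, -2], [1, -22]]
A^2B = [[17, -62], [1, 2], [19, -58]]
Controllability matrix C = [B  AB  A^2B] = [[2, -2, 3, -18, 17, -62], [1, 2, -1, -2, 1, 2], [4, 2, 1, -22, 19, -58]]
The rows r1, r2, r3 of C are linearly dependent: -r1 - 2·r2 + r3 = 0 (check each entry), so rank(C) ≤ 2.
The 2×2 minor from rows 1, 2, columns 1, 2 is 2·2 - (-2)·1 = 4 - (-2) = 6 ≠ 0, so rank(C) = 2.
rank(C) = 2 < n = 3, so the pair (A, B) is not completely controllable.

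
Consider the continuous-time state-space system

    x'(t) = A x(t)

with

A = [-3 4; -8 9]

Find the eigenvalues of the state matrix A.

det(sI - A) = s^2 - (tr A)s + det A, with tr A = (-3) + 9 = 6 and det A = (-3)·9 - 4·(-8) = -27 - (-32) = 5.
So p(s) = det(sI - A) = s^2 - 6s + 5.
Factor s^2 - 6s + 5: two numbers with sum 6 and product 5 are 5 and 1, so s^2 - 6s + 5 = (s - 5)(s - 1).
Hence p(s) = (s - 5) (s - 1), with roots 1, 5.
At least one eigenvalue has non-negative real part, so the system is not asymptotically stable.

1, 5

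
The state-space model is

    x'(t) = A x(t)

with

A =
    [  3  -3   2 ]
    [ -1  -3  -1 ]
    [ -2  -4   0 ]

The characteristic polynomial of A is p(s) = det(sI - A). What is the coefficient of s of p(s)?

Expand det(sI - A) for the 3×3 matrix.
p(s) = s^3 - 12s + 22.
(Check: constant term = det(-A) = (-1)^3 det A = 22; coefficient of s^2 = -tr A = 0.)
The coefficient of s is -12.

-12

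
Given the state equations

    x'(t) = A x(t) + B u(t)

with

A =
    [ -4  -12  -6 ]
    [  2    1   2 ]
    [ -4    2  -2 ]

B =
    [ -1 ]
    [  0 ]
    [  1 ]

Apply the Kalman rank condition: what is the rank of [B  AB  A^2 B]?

AB = [[-2], [0], [2]]
A^2B = [[-4], [0], [4]]
Controllability matrix C = [B  AB  A^2B] = [[-1, -2, -4], [0, 0, 0], [1, 2, 4]]
Every column of C is a scalar multiple of column 1 = [-1, 0, 1] (multipliers 1, 2, 4), so the columns span a one-dimensional space.
C ≠ 0, hence rank(C) = 1.
rank(C) = 1 < n = 3, so the pair (A, B) is not completely controllable.

1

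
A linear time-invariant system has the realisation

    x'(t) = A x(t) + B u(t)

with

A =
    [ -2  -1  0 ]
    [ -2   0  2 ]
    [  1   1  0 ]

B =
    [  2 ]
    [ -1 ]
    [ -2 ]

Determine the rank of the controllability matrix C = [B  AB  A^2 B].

AB = [[-3], [-8], [1]]
A^2B = [[14], [8], [-11]]
Controllability matrix C = [B  AB  A^2B] = [[2, -3, 14], [-1, -8, 8], [-2, 1, -11]]
det(C) = 2·((-8)·(-11) - 8·1) - (-3)·((-1)·(-11) - 8·(-2)) + 14·((-1)·1 - (-8)·(-2)) = 2·80 - (-3)·27 + 14·(-17) = 3 ≠ 0, so rank(C) = 3.
rank(C) = 3 = n, so the pair (A, B) is completely controllable.

3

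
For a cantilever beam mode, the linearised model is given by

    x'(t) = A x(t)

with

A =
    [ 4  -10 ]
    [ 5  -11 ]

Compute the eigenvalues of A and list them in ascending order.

det(sI - A) = s^2 - (tr A)s + det A, with tr A = 4 + (-11) = -7 and det A = 4·(-11) - (-10)·5 = -44 - (-50) = 6.
So p(s) = det(sI - A) = s^2 + 7s + 6.
Factor s^2 + 7s + 6: two numbers with sum -7 and product 6 are -1 and -6, so s^2 + 7s + 6 = (s + 1)(s + 6).
Hence p(s) = (s + 1) (s + 6), with roots -6, -1.
All eigenvalues have negative real part, so the system is asymptotically stable.

-6, -1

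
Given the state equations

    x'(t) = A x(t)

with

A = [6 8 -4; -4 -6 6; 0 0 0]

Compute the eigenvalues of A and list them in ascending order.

-2, 0, 2

det(sI - A) = s^3 - (tr A)s^2 + (M11 + M22 + M33)s - det A, where Mii is the 2×2 principal minor of A obtained by deleting row i and column i.
tr A = 6 + (-6) + 0 = 0; M11 = (-6)·0 - 6·0 = 0 - 0 = 0; M22 = 6·0 - (-4)·0 = 0 - 0 = 0; M33 = 6·(-6) - 8·(-4) = -36 - (-32) = -4; sum of minors = -4.
det A = 6·((-6)·0 - 6·0) - 8·((-4)·0 - 6·0) + (-4)·((-4)·0 - (-6)·0) = 6·0 - 8·0 + (-4)·0 = 0.
So p(s) = det(sI - A) = s^3 - 4s.
The constant term is 0, so p(s) = s(s^2 - 4).
Factor s^2 - 4: two numbers with sum 0 and product -4 are 2 and -2, so s^2 - 4 = (s - 2)(s + 2).
Hence p(s) = s (s - 2) (s + 2), with roots -2, 0, 2.
At least one eigenvalue has non-negative real part, so the system is not asymptotically stable.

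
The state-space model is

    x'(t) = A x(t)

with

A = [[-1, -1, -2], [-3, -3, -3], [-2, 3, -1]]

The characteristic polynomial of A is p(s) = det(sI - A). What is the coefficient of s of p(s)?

Expand det(sI - A) for the 3×3 matrix.
p(s) = s^3 + 5s^2 + 9s - 15.
(Check: constant term = det(-A) = (-1)^3 det A = -15; coefficient of s^2 = -tr A = 5.)
The coefficient of s is 9.

9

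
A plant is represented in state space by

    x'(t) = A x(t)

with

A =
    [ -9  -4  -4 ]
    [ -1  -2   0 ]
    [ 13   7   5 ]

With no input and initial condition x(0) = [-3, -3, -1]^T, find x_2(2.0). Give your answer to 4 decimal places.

det(sI - A) = s^3 - (tr A)s^2 + (M11 + M22 + M33)s - det A, where Mii is the 2×2 principal minor of A obtained by deleting row i and column i.
tr A = (-9) + (-2) + 5 = -6; M11 = (-2)·5 - 0·7 = -10 - 0 = -10; M22 = (-9)·5 - (-4)·13 = -45 - (-52) = 7; M33 = (-9)·(-2) - (-4)·(-1) = 18 - 4 = 14; sum of minors = 11.
det A = (-9)·((-2)·5 - 0·7) - (-4)·((-1)·5 - 0·13) + (-4)·((-1)·7 - (-2)·13) = (-9)·(-10) - (-4)·(-5) + (-4)·19 = -6.
So p(s) = det(sI - A) = s^3 + 6s^2 + 11s + 6.
Rational-root test: any integer root divides 6. Testing small divisors, s = -1 works: p(-1) = -1 + 6 + (-11) + 6 = 0, so (s + 1) is a factor.
Dividing, p(s) = (s + 1)(s^2 + 5s + 6).
Factor s^2 + 5s + 6: two numbers with sum -5 and product 6 are -2 and -3, so s^2 + 5s + 6 = (s + 2)(s + 3).
Hence p(s) = (s + 1) (s + 2) (s + 3), with roots -3, -2, -1.
The eigenvalues -3, -2, -1 are distinct and real, so A is diagonalisable and x(t) = e^{At} x(0) = V diag(e^{λ_i t}) V^{-1} x(0), where the columns of V are the eigenvectors.
λ = -3: A - (-3)I = [[-6, -4, -4], [-1, 1, 0], [13, 7, 8]]. v must be orthogonal to every row; (row 1) × (row 2) = [4, 4, -10], so take v_1 = [-2, -2, 5]^T.
λ = -2: A - (-2)I = [[-7, -4, -4], [-1, 0, 0], [13, 7, 7]]. v must be orthogonal to every row; (row 1) × (row 2) = [0, 4, -4], so take v_2 = [0, 1, -1]^T.
λ = -1: A - (-1)I = [[-8, -4, -4], [-1, -1, 0], [13, 7, 6]]. v must be orthogonal to every row; (row 1) × (row 2) = [-4, 4, 4], so take v_3 = [1, -1, -1]^T.
V = [v_1 v_2 v_3] = [[-2, 0, 1], [-2, 1, -1], [5, -1, -1]] has det V = 1, so V^{-1} = adj(V)/det V = [[-2, -1, -1], [-7, -3, -4], [-3, -2, -2]].
Modal coordinates z(0) = V^{-1} x(0): (-2)·(-3) + (-1)·(-3) + (-1)·(-1) = 10; (-7)·(-3) + (-3)·(-3) + (-4)·(-1) = 34; (-3)·(-3) + (-2)·(-3) + (-2)·(-1) = 17; so z(0) = [10, 34, 17]^T.
x_2(t) = Σ_i (v_i)_2 · z_i(0) · e^{λ_i t} (row 2 of V times the modal terms).
x_2(2.0) = (-2)·10·e^{-3·2.0} + 1·34·e^{-2·2.0} + (-1)·17·e^{-1·2.0} = (-20)·0.002479 + 34·0.018316 + (-17)·0.135335 = -1.7275.

-1.7275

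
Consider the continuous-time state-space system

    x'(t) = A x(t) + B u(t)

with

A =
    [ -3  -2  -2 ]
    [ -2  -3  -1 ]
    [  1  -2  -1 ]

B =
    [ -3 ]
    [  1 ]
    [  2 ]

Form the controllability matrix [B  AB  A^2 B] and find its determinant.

AB = [[3], [1], [-7]]
A^2B = [[3], [-2], [8]]
Controllability matrix C = [B  AB  A^2B] = [[-3, 3, 3], [1, 1, -2], [2, -7, 8]]
Expanding along the first row, det(C) = (-3)·(1·8 - (-2)·(-7)) - 3·(1·8 - (-2)·2) + 3·(1·(-7) - 1·2) = (-3)·(-6) - 3·12 + 3·(-9) = -45
Since det(C) ≠ 0, rank(C) = 3 and the system is completely controllable.

-45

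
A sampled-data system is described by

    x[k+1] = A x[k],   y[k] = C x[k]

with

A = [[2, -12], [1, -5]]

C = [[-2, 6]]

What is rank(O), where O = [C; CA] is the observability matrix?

CA = [[2, -6]]
Observability matrix O = [C; CA] = [[-2, 6], [2, -6]]
Every row of O is a scalar multiple of row 1 = [-2, 6] (multipliers 1, -1), so the rows span a one-dimensional space.
O ≠ 0, hence rank(O) = 1.
rank(O) = 1 < n = 2, so the pair (A, C) is not completely observable.

1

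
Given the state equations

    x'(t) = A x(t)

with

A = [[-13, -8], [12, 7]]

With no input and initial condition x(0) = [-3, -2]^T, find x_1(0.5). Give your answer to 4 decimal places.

det(sI - A) = s^2 - (tr A)s + det A, with tr A = (-13) + 7 = -6 and det A = (-13)·7 - (-8)·12 = -91 - (-96) = 5.
So p(s) = det(sI - A) = s^2 + 6s + 5.
Factor s^2 + 6s + 5: two numbers with sum -6 and product 5 are -1 and -5, so s^2 + 6s + 5 = (s + 1)(s + 5).
Hence p(s) = (s + 1) (s + 5), with roots -5, -1.
The eigenvalues -5, -1 are distinct and real, so A is diagonalisable and x(t) = e^{At} x(0) = V diag(e^{λ_i t}) V^{-1} x(0), where the columns of V are the eigenvectors.
λ = -5: A - (-5)I = [[-8, -8], [12, 12]]. Row 1 gives (-8)·v1 + (-8)·v2 = 0, so take v_1 = [1, -1]^T.
λ = -1: A - (-1)I = [[-12, -8], [12, 8]]. Row 1 gives (-12)·v1 + (-8)·v2 = 0, so take v_2 = [2, -3]^T.
V = [v_1 v_2] = [[1, 2], [-1, -3]] has det V = -1, so V^{-1} = adj(V)/det V = [[3, 2], [-1, -1]].
Modal coordinates z(0) = V^{-1} x(0): 3·(-3) + 2·(-2) = -13; (-1)·(-3) + (-1)·(-2) = 5; so z(0) = [-13, 5]^T.
x_1(t) = Σ_i (v_i)_1 · z_i(0) · e^{λ_i t} (row 1 of V times the modal terms).
x_1(0.5) = 1·(-13)·e^{-5·0.5} + 2·5·e^{-1·0.5} = (-13)·0.082085 + 10·0.606531 = 4.9982.

4.9982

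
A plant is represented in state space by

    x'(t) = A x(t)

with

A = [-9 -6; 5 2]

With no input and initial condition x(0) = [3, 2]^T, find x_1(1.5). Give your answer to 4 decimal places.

det(sI - A) = s^2 - (tr A)s + det A, with tr A = (-9) + 2 = -7 and det A = (-9)·2 - (-6)·5 = -18 - (-30) = 12.
So p(s) = det(sI - A) = s^2 + 7s + 12.
Factor s^2 + 7s + 12: two numbers with sum -7 and product 12 are -3 and -4, so s^2 + 7s + 12 = (s + 3)(s + 4).
Hence p(s) = (s + 3) (s + 4), with roots -4, -3.
The eigenvalues -4, -3 are distinct and real, so A is diagonalisable and x(t) = e^{At} x(0) = V diag(e^{λ_i t}) V^{-1} x(0), where the columns of V are the eigenvectors.
λ = -4: A - (-4)I = [[-5, -6], [5, 6]]. Row 1 gives (-5)·v1 + (-6)·v2 = 0, so take v_1 = [6, -5]^T.
λ = -3: A - (-3)I = [[-6, -6], [5, 5]]. Row 1 gives (-6)·v1 + (-6)·v2 = 0, so take v_2 = [-1, 1]^T.
V = [v_1 v_2] = [[6, -1], [-5, 1]] has det V = 1, so V^{-1} = adj(V)/det V = [[1, 1], [5, 6]].
Modal coordinates z(0) = V^{-1} x(0): 1·3 + 1·2 = 5; 5·3 + 6·2 = 27; so z(0) = [5, 27]^T.
x_1(t) = Σ_i (v_i)_1 · z_i(0) · e^{λ_i t} (row 1 of V times the modal terms).
x_1(1.5) = 6·5·e^{-4·1.5} + (-1)·27·e^{-3·1.5} = 30·0.002479 + (-27)·0.011109 = -0.2256.

-0.2256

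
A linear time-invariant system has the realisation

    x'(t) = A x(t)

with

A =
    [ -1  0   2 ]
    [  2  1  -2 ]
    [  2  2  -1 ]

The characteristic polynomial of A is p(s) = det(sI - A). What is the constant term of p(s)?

Expand det(sI - A) for the 3×3 matrix.
p(s) = s^3 + s^2 - s - 1.
(Check: constant term = det(-A) = (-1)^3 det A = -1; coefficient of s^2 = -tr A = 1.)
The constant term is -1.

-1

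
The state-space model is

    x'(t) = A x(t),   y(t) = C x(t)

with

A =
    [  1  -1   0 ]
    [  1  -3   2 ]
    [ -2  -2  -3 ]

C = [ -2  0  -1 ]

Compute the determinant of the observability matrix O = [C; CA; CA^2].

-108

CA = [[0, 4, 3]]
CA^2 = [[-2, -18, -1]]
Observability matrix O = [C; CA; CA^2] = [[-2, 0, -1], [0, 4, 3], [-2, -18, -1]]
Expanding along the first row, det(O) = (-2)·(4·(-1) - 3·(-18)) - 0·(0·(-1) - 3·(-2)) + (-1)·(0·(-18) - 4·(-2)) = (-2)·50 - 0·6 + (-1)·8 = -108
Since det(O) ≠ 0, rank(O) = 3 and the system is completely observable.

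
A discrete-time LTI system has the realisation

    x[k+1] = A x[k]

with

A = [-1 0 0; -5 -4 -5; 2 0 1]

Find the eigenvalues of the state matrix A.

det(zI - A) = z^3 - (tr A)z^2 + (M11 + M22 + M33)z - det A, where Mii is the 2×2 principal minor of A obtained by deleting row i and column i.
tr A = (-1) + (-4) + 1 = -4; M11 = (-4)·1 - (-5)·0 = -4 - 0 = -4; M22 = (-1)·1 - 0·2 = -1 - 0 = -1; M33 = (-1)·(-4) - 0·(-5) = 4 - 0 = 4; sum of minors = -1.
det A = (-1)·((-4)·1 - (-5)·0) - 0·((-5)·1 - (-5)·2) + 0·((-5)·0 - (-4)·2) = (-1)·(-4) - 0·5 + 0·8 = 4.
So p(z) = det(zI - A) = z^3 + 4z^2 - z - 4.
Rational-root test: any integer root divides -4. Testing small divisors, z = -1 works: p(-1) = -1 + 4 + 1 + (-4) = 0, so (z + 1) is a factor.
Dividing, p(z) = (z + 1)(z^2 + 3z - 4).
Factor z^2 + 3z - 4: two numbers with sum -3 and product -4 are 1 and -4, so z^2 + 3z - 4 = (z - 1)(z + 4).
Hence p(z) = (z - 1) (z + 1) (z + 4), with roots -4, -1, 1.

-4, -1, 1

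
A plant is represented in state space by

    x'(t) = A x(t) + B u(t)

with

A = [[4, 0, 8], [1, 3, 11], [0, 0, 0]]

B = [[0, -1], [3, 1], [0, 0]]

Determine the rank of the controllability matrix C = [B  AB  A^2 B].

2

AB = [[0, -4], [9, 2], [0, 0]]
A^2B = [[0, -16], [27, 2], [0, 0]]
Controllability matrix C = [B  AB  A^2B] = [[0, -1, 0, -4, 0, -16], [3, 1, 9, 2, 27, 2], [0, 0, 0, 0, 0, 0]]
Row 3 of C is identically zero, so rank(C) ≤ 2.
The 2×2 minor from rows 1, 2, columns 1, 2 is 0·1 - (-1)·3 = 0 - (-3) = 3 ≠ 0, so rank(C) = 2.
rank(C) = 2 < n = 3, so the pair (A, B) is not completely controllable.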